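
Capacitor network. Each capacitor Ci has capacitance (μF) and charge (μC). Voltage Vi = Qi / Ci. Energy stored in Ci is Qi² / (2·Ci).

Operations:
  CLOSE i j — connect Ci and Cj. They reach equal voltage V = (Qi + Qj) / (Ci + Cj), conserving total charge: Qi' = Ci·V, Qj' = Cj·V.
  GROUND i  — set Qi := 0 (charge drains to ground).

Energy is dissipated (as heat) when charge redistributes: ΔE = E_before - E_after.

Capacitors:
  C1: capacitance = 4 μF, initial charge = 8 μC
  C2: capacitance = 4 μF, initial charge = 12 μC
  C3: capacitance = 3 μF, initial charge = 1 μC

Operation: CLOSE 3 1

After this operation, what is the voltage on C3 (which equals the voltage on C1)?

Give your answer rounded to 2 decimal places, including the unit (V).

Answer: 1.29 V

Derivation:
Initial: C1(4μF, Q=8μC, V=2.00V), C2(4μF, Q=12μC, V=3.00V), C3(3μF, Q=1μC, V=0.33V)
Op 1: CLOSE 3-1: Q_total=9.00, C_total=7.00, V=1.29; Q3=3.86, Q1=5.14; dissipated=2.381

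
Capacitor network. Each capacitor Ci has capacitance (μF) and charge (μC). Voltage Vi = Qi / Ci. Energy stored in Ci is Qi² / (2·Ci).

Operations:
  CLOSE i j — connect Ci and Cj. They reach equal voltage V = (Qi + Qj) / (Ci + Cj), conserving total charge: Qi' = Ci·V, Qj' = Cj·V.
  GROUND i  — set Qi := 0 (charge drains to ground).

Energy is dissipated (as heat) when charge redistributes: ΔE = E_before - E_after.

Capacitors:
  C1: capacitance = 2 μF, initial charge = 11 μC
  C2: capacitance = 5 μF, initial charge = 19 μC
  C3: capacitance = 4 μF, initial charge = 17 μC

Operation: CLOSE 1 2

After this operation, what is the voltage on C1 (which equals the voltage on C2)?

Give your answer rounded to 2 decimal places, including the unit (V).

Initial: C1(2μF, Q=11μC, V=5.50V), C2(5μF, Q=19μC, V=3.80V), C3(4μF, Q=17μC, V=4.25V)
Op 1: CLOSE 1-2: Q_total=30.00, C_total=7.00, V=4.29; Q1=8.57, Q2=21.43; dissipated=2.064

Answer: 4.29 V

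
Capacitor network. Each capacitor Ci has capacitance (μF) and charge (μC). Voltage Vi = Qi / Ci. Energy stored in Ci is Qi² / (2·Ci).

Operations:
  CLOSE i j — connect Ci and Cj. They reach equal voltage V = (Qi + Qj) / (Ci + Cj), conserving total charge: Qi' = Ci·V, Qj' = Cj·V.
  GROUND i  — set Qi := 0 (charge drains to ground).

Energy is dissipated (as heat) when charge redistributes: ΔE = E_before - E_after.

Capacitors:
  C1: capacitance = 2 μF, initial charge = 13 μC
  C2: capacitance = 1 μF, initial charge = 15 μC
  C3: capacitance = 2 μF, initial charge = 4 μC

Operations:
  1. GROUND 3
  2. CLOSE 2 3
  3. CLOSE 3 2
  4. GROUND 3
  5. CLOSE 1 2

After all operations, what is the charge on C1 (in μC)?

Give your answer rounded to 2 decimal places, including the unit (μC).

Initial: C1(2μF, Q=13μC, V=6.50V), C2(1μF, Q=15μC, V=15.00V), C3(2μF, Q=4μC, V=2.00V)
Op 1: GROUND 3: Q3=0; energy lost=4.000
Op 2: CLOSE 2-3: Q_total=15.00, C_total=3.00, V=5.00; Q2=5.00, Q3=10.00; dissipated=75.000
Op 3: CLOSE 3-2: Q_total=15.00, C_total=3.00, V=5.00; Q3=10.00, Q2=5.00; dissipated=0.000
Op 4: GROUND 3: Q3=0; energy lost=25.000
Op 5: CLOSE 1-2: Q_total=18.00, C_total=3.00, V=6.00; Q1=12.00, Q2=6.00; dissipated=0.750
Final charges: Q1=12.00, Q2=6.00, Q3=0.00

Answer: 12.00 μC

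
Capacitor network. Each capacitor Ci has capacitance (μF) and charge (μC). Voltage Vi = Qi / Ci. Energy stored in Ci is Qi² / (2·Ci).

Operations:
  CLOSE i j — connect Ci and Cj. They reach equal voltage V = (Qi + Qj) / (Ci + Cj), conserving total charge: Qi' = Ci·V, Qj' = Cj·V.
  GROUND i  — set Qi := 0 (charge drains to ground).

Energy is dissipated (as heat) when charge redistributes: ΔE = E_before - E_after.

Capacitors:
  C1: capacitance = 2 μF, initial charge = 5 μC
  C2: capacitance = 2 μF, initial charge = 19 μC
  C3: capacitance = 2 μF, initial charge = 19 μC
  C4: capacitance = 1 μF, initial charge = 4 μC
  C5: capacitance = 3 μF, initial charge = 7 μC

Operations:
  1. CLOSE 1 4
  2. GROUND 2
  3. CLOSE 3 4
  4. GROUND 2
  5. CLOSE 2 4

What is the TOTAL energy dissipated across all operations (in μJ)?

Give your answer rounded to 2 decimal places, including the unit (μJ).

Initial: C1(2μF, Q=5μC, V=2.50V), C2(2μF, Q=19μC, V=9.50V), C3(2μF, Q=19μC, V=9.50V), C4(1μF, Q=4μC, V=4.00V), C5(3μF, Q=7μC, V=2.33V)
Op 1: CLOSE 1-4: Q_total=9.00, C_total=3.00, V=3.00; Q1=6.00, Q4=3.00; dissipated=0.750
Op 2: GROUND 2: Q2=0; energy lost=90.250
Op 3: CLOSE 3-4: Q_total=22.00, C_total=3.00, V=7.33; Q3=14.67, Q4=7.33; dissipated=14.083
Op 4: GROUND 2: Q2=0; energy lost=0.000
Op 5: CLOSE 2-4: Q_total=7.33, C_total=3.00, V=2.44; Q2=4.89, Q4=2.44; dissipated=17.926
Total dissipated: 123.009 μJ

Answer: 123.01 μJ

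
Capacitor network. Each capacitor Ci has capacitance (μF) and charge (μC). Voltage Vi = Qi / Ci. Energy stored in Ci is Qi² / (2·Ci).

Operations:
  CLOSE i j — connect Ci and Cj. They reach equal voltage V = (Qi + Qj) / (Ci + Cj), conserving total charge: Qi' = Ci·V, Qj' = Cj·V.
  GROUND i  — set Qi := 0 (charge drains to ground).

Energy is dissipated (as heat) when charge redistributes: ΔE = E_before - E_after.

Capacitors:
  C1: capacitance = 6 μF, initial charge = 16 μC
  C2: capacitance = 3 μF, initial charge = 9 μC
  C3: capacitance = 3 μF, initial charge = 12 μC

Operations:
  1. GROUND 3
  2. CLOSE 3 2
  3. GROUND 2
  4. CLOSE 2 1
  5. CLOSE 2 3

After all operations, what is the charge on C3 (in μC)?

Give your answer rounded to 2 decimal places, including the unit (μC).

Initial: C1(6μF, Q=16μC, V=2.67V), C2(3μF, Q=9μC, V=3.00V), C3(3μF, Q=12μC, V=4.00V)
Op 1: GROUND 3: Q3=0; energy lost=24.000
Op 2: CLOSE 3-2: Q_total=9.00, C_total=6.00, V=1.50; Q3=4.50, Q2=4.50; dissipated=6.750
Op 3: GROUND 2: Q2=0; energy lost=3.375
Op 4: CLOSE 2-1: Q_total=16.00, C_total=9.00, V=1.78; Q2=5.33, Q1=10.67; dissipated=7.111
Op 5: CLOSE 2-3: Q_total=9.83, C_total=6.00, V=1.64; Q2=4.92, Q3=4.92; dissipated=0.058
Final charges: Q1=10.67, Q2=4.92, Q3=4.92

Answer: 4.92 μC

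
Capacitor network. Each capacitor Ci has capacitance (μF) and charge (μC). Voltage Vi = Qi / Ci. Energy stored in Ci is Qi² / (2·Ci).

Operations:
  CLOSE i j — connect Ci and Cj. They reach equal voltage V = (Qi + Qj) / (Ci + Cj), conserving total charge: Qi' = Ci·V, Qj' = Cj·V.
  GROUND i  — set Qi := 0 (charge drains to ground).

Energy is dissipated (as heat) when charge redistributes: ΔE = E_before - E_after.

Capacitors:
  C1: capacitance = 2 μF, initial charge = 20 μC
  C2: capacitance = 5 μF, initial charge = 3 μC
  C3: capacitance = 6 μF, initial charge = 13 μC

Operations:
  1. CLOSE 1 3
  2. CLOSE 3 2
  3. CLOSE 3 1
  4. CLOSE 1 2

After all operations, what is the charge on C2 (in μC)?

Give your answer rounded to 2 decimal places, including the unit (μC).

Answer: 13.19 μC

Derivation:
Initial: C1(2μF, Q=20μC, V=10.00V), C2(5μF, Q=3μC, V=0.60V), C3(6μF, Q=13μC, V=2.17V)
Op 1: CLOSE 1-3: Q_total=33.00, C_total=8.00, V=4.12; Q1=8.25, Q3=24.75; dissipated=46.021
Op 2: CLOSE 3-2: Q_total=27.75, C_total=11.00, V=2.52; Q3=15.14, Q2=12.61; dissipated=16.944
Op 3: CLOSE 3-1: Q_total=23.39, C_total=8.00, V=2.92; Q3=17.54, Q1=5.85; dissipated=1.925
Op 4: CLOSE 1-2: Q_total=18.46, C_total=7.00, V=2.64; Q1=5.27, Q2=13.19; dissipated=0.115
Final charges: Q1=5.27, Q2=13.19, Q3=17.54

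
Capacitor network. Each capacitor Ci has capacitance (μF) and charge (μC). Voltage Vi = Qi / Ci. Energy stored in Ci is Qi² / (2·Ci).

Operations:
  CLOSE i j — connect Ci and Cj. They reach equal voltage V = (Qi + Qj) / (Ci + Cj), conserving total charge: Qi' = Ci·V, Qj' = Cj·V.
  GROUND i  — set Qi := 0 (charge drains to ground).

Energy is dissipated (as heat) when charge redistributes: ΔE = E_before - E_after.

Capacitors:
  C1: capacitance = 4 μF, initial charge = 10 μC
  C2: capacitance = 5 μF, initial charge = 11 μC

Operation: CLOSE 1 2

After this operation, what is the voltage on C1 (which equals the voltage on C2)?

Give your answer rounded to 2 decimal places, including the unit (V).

Answer: 2.33 V

Derivation:
Initial: C1(4μF, Q=10μC, V=2.50V), C2(5μF, Q=11μC, V=2.20V)
Op 1: CLOSE 1-2: Q_total=21.00, C_total=9.00, V=2.33; Q1=9.33, Q2=11.67; dissipated=0.100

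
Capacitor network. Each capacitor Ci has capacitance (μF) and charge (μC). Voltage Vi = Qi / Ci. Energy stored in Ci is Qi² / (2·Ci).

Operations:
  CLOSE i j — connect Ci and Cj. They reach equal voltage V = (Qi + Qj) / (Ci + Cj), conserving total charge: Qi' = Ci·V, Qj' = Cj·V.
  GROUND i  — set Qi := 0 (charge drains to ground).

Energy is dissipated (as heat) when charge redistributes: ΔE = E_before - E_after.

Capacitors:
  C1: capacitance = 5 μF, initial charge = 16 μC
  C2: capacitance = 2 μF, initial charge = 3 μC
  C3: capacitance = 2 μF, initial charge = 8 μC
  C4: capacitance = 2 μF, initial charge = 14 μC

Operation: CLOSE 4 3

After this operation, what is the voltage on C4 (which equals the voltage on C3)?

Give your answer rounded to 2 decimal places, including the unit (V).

Initial: C1(5μF, Q=16μC, V=3.20V), C2(2μF, Q=3μC, V=1.50V), C3(2μF, Q=8μC, V=4.00V), C4(2μF, Q=14μC, V=7.00V)
Op 1: CLOSE 4-3: Q_total=22.00, C_total=4.00, V=5.50; Q4=11.00, Q3=11.00; dissipated=4.500

Answer: 5.50 V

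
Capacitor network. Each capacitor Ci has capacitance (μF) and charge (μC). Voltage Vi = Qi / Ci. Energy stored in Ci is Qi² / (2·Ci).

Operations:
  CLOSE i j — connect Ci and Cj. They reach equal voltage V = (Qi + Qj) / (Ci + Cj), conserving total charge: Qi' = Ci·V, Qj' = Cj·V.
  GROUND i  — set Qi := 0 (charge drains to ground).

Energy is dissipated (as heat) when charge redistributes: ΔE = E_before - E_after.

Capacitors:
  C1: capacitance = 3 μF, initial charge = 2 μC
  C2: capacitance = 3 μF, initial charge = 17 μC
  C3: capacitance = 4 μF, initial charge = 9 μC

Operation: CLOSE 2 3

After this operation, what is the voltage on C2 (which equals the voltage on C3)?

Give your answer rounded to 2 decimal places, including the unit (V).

Initial: C1(3μF, Q=2μC, V=0.67V), C2(3μF, Q=17μC, V=5.67V), C3(4μF, Q=9μC, V=2.25V)
Op 1: CLOSE 2-3: Q_total=26.00, C_total=7.00, V=3.71; Q2=11.14, Q3=14.86; dissipated=10.006

Answer: 3.71 V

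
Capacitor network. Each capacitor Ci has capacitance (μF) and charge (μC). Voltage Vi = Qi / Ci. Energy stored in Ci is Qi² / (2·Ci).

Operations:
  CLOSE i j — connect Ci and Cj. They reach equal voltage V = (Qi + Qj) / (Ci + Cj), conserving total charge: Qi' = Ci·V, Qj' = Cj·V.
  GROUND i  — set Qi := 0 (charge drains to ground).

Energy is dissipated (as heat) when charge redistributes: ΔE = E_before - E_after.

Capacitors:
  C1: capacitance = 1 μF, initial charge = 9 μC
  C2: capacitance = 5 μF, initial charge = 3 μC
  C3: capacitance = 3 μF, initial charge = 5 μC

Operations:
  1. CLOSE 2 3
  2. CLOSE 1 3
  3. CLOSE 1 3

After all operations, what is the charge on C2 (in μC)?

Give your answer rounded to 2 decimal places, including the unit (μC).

Initial: C1(1μF, Q=9μC, V=9.00V), C2(5μF, Q=3μC, V=0.60V), C3(3μF, Q=5μC, V=1.67V)
Op 1: CLOSE 2-3: Q_total=8.00, C_total=8.00, V=1.00; Q2=5.00, Q3=3.00; dissipated=1.067
Op 2: CLOSE 1-3: Q_total=12.00, C_total=4.00, V=3.00; Q1=3.00, Q3=9.00; dissipated=24.000
Op 3: CLOSE 1-3: Q_total=12.00, C_total=4.00, V=3.00; Q1=3.00, Q3=9.00; dissipated=0.000
Final charges: Q1=3.00, Q2=5.00, Q3=9.00

Answer: 5.00 μC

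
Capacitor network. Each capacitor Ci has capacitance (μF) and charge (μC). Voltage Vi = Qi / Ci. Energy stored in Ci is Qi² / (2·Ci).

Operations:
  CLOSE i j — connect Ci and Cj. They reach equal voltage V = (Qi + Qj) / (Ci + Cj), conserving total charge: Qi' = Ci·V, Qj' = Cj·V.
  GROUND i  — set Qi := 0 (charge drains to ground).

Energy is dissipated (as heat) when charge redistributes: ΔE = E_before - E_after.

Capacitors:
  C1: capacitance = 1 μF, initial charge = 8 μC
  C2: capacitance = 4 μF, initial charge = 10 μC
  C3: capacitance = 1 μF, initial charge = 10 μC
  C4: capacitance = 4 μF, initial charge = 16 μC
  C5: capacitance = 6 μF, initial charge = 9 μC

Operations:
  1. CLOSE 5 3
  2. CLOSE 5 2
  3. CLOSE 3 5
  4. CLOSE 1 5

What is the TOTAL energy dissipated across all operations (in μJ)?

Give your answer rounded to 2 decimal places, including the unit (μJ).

Answer: 43.33 μJ

Derivation:
Initial: C1(1μF, Q=8μC, V=8.00V), C2(4μF, Q=10μC, V=2.50V), C3(1μF, Q=10μC, V=10.00V), C4(4μF, Q=16μC, V=4.00V), C5(6μF, Q=9μC, V=1.50V)
Op 1: CLOSE 5-3: Q_total=19.00, C_total=7.00, V=2.71; Q5=16.29, Q3=2.71; dissipated=30.964
Op 2: CLOSE 5-2: Q_total=26.29, C_total=10.00, V=2.63; Q5=15.77, Q2=10.51; dissipated=0.055
Op 3: CLOSE 3-5: Q_total=18.49, C_total=7.00, V=2.64; Q3=2.64, Q5=15.84; dissipated=0.003
Op 4: CLOSE 1-5: Q_total=23.84, C_total=7.00, V=3.41; Q1=3.41, Q5=20.44; dissipated=12.309
Total dissipated: 43.331 μJ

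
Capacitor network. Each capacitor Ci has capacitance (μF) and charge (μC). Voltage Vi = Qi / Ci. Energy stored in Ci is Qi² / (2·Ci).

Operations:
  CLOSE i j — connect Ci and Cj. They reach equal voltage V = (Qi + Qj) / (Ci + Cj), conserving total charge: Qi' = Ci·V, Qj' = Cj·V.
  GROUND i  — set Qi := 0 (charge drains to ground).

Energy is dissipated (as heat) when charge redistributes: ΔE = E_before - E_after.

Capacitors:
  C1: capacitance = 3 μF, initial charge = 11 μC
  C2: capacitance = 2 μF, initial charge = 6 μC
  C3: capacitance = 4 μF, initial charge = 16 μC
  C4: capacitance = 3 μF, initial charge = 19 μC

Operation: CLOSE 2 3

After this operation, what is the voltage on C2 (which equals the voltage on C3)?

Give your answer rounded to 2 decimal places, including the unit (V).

Answer: 3.67 V

Derivation:
Initial: C1(3μF, Q=11μC, V=3.67V), C2(2μF, Q=6μC, V=3.00V), C3(4μF, Q=16μC, V=4.00V), C4(3μF, Q=19μC, V=6.33V)
Op 1: CLOSE 2-3: Q_total=22.00, C_total=6.00, V=3.67; Q2=7.33, Q3=14.67; dissipated=0.667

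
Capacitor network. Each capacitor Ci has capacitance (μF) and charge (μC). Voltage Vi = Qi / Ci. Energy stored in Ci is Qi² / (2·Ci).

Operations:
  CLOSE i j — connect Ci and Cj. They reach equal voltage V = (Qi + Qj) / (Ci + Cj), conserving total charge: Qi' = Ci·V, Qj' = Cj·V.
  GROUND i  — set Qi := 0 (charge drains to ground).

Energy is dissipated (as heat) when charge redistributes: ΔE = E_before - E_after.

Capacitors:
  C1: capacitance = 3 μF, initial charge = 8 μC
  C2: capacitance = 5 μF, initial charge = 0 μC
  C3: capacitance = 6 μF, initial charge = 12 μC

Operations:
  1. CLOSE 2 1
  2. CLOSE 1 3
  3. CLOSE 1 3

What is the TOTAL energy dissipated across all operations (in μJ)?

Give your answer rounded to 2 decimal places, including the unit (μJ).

Answer: 7.67 μJ

Derivation:
Initial: C1(3μF, Q=8μC, V=2.67V), C2(5μF, Q=0μC, V=0.00V), C3(6μF, Q=12μC, V=2.00V)
Op 1: CLOSE 2-1: Q_total=8.00, C_total=8.00, V=1.00; Q2=5.00, Q1=3.00; dissipated=6.667
Op 2: CLOSE 1-3: Q_total=15.00, C_total=9.00, V=1.67; Q1=5.00, Q3=10.00; dissipated=1.000
Op 3: CLOSE 1-3: Q_total=15.00, C_total=9.00, V=1.67; Q1=5.00, Q3=10.00; dissipated=0.000
Total dissipated: 7.667 μJ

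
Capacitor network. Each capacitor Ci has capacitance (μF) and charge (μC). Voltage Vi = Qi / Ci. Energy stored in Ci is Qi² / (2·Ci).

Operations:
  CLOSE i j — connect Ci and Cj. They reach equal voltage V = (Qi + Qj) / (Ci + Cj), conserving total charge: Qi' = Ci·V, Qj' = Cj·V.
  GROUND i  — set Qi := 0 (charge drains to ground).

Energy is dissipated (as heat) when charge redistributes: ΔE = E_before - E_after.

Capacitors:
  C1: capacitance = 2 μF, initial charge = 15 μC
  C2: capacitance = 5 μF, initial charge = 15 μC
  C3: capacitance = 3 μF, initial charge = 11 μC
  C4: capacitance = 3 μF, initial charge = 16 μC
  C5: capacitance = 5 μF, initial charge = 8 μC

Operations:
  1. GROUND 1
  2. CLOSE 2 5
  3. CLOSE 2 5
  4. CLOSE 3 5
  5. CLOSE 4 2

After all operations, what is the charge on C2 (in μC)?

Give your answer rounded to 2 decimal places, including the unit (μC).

Initial: C1(2μF, Q=15μC, V=7.50V), C2(5μF, Q=15μC, V=3.00V), C3(3μF, Q=11μC, V=3.67V), C4(3μF, Q=16μC, V=5.33V), C5(5μF, Q=8μC, V=1.60V)
Op 1: GROUND 1: Q1=0; energy lost=56.250
Op 2: CLOSE 2-5: Q_total=23.00, C_total=10.00, V=2.30; Q2=11.50, Q5=11.50; dissipated=2.450
Op 3: CLOSE 2-5: Q_total=23.00, C_total=10.00, V=2.30; Q2=11.50, Q5=11.50; dissipated=0.000
Op 4: CLOSE 3-5: Q_total=22.50, C_total=8.00, V=2.81; Q3=8.44, Q5=14.06; dissipated=1.751
Op 5: CLOSE 4-2: Q_total=27.50, C_total=8.00, V=3.44; Q4=10.31, Q2=17.19; dissipated=8.626
Final charges: Q1=0.00, Q2=17.19, Q3=8.44, Q4=10.31, Q5=14.06

Answer: 17.19 μC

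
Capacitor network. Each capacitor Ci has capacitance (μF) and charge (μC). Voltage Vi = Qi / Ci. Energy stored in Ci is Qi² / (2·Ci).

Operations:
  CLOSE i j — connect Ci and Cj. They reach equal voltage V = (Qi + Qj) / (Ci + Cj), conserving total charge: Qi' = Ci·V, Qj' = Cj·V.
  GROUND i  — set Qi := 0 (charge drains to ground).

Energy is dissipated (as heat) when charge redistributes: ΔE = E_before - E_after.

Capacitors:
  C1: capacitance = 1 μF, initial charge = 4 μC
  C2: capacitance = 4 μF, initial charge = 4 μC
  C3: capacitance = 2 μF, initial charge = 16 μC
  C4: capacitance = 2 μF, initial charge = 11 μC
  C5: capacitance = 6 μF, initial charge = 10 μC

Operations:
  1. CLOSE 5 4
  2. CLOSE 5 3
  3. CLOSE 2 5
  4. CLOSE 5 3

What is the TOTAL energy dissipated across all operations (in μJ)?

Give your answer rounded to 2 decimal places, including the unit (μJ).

Initial: C1(1μF, Q=4μC, V=4.00V), C2(4μF, Q=4μC, V=1.00V), C3(2μF, Q=16μC, V=8.00V), C4(2μF, Q=11μC, V=5.50V), C5(6μF, Q=10μC, V=1.67V)
Op 1: CLOSE 5-4: Q_total=21.00, C_total=8.00, V=2.62; Q5=15.75, Q4=5.25; dissipated=11.021
Op 2: CLOSE 5-3: Q_total=31.75, C_total=8.00, V=3.97; Q5=23.81, Q3=7.94; dissipated=21.668
Op 3: CLOSE 2-5: Q_total=27.81, C_total=10.00, V=2.78; Q2=11.12, Q5=16.69; dissipated=10.576
Op 4: CLOSE 5-3: Q_total=24.62, C_total=8.00, V=3.08; Q5=18.47, Q3=6.16; dissipated=1.058
Total dissipated: 44.323 μJ

Answer: 44.32 μJ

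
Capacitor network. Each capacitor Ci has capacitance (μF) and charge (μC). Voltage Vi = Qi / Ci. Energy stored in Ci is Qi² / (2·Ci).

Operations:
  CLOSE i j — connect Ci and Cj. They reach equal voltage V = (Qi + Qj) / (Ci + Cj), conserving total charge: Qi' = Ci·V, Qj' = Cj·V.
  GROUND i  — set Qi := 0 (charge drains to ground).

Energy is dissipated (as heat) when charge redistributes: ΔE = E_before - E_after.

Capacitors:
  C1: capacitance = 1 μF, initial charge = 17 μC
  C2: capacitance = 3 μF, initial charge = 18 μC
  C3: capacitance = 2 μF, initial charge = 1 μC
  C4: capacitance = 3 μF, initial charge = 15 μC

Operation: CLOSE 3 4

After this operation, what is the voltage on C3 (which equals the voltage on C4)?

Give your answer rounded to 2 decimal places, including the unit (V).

Answer: 3.20 V

Derivation:
Initial: C1(1μF, Q=17μC, V=17.00V), C2(3μF, Q=18μC, V=6.00V), C3(2μF, Q=1μC, V=0.50V), C4(3μF, Q=15μC, V=5.00V)
Op 1: CLOSE 3-4: Q_total=16.00, C_total=5.00, V=3.20; Q3=6.40, Q4=9.60; dissipated=12.150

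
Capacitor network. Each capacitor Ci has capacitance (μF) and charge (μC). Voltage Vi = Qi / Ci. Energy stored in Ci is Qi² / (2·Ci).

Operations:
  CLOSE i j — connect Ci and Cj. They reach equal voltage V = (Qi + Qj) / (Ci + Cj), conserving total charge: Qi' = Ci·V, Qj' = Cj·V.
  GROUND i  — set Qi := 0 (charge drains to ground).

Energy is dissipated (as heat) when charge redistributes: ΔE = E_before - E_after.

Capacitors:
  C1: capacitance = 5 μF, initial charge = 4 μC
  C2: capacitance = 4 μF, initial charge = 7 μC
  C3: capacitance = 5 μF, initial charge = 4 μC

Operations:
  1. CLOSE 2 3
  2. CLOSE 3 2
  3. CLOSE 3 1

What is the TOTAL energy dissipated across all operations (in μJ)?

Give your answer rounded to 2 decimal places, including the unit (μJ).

Initial: C1(5μF, Q=4μC, V=0.80V), C2(4μF, Q=7μC, V=1.75V), C3(5μF, Q=4μC, V=0.80V)
Op 1: CLOSE 2-3: Q_total=11.00, C_total=9.00, V=1.22; Q2=4.89, Q3=6.11; dissipated=1.003
Op 2: CLOSE 3-2: Q_total=11.00, C_total=9.00, V=1.22; Q3=6.11, Q2=4.89; dissipated=0.000
Op 3: CLOSE 3-1: Q_total=10.11, C_total=10.00, V=1.01; Q3=5.06, Q1=5.06; dissipated=0.223
Total dissipated: 1.226 μJ

Answer: 1.23 μJ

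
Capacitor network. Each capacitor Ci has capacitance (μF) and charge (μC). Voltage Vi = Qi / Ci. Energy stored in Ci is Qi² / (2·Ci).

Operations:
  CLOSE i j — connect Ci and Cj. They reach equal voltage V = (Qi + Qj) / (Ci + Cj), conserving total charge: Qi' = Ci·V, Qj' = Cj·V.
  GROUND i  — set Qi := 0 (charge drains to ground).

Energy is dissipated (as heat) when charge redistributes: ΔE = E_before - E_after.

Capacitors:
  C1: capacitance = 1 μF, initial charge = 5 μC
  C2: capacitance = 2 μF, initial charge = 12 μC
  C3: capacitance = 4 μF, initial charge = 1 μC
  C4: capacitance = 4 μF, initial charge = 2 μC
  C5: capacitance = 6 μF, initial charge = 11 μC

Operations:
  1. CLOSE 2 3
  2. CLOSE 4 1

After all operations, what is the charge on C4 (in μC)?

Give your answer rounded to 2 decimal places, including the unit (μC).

Answer: 5.60 μC

Derivation:
Initial: C1(1μF, Q=5μC, V=5.00V), C2(2μF, Q=12μC, V=6.00V), C3(4μF, Q=1μC, V=0.25V), C4(4μF, Q=2μC, V=0.50V), C5(6μF, Q=11μC, V=1.83V)
Op 1: CLOSE 2-3: Q_total=13.00, C_total=6.00, V=2.17; Q2=4.33, Q3=8.67; dissipated=22.042
Op 2: CLOSE 4-1: Q_total=7.00, C_total=5.00, V=1.40; Q4=5.60, Q1=1.40; dissipated=8.100
Final charges: Q1=1.40, Q2=4.33, Q3=8.67, Q4=5.60, Q5=11.00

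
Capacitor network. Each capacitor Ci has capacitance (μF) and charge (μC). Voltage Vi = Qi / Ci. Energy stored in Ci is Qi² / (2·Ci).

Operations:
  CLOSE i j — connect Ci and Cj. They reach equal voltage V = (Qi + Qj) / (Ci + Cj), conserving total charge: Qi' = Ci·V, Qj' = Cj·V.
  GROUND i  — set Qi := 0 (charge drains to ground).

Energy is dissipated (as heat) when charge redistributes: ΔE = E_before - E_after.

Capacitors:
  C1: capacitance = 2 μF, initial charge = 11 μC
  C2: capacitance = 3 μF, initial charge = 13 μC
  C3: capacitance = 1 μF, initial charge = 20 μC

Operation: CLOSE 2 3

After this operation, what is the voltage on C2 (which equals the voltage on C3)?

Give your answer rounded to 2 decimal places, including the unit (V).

Initial: C1(2μF, Q=11μC, V=5.50V), C2(3μF, Q=13μC, V=4.33V), C3(1μF, Q=20μC, V=20.00V)
Op 1: CLOSE 2-3: Q_total=33.00, C_total=4.00, V=8.25; Q2=24.75, Q3=8.25; dissipated=92.042

Answer: 8.25 V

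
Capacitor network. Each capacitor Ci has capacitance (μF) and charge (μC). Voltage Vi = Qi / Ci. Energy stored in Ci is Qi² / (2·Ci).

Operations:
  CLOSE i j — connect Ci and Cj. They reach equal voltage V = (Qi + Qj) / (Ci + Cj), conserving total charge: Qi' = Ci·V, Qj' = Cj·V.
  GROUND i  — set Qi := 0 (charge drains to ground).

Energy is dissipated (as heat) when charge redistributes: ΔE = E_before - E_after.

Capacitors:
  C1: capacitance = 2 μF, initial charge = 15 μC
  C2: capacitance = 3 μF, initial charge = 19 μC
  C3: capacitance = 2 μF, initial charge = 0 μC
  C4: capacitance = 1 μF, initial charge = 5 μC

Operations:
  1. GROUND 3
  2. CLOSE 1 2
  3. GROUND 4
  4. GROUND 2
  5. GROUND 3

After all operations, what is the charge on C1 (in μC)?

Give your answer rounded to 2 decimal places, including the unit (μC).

Answer: 13.60 μC

Derivation:
Initial: C1(2μF, Q=15μC, V=7.50V), C2(3μF, Q=19μC, V=6.33V), C3(2μF, Q=0μC, V=0.00V), C4(1μF, Q=5μC, V=5.00V)
Op 1: GROUND 3: Q3=0; energy lost=0.000
Op 2: CLOSE 1-2: Q_total=34.00, C_total=5.00, V=6.80; Q1=13.60, Q2=20.40; dissipated=0.817
Op 3: GROUND 4: Q4=0; energy lost=12.500
Op 4: GROUND 2: Q2=0; energy lost=69.360
Op 5: GROUND 3: Q3=0; energy lost=0.000
Final charges: Q1=13.60, Q2=0.00, Q3=0.00, Q4=0.00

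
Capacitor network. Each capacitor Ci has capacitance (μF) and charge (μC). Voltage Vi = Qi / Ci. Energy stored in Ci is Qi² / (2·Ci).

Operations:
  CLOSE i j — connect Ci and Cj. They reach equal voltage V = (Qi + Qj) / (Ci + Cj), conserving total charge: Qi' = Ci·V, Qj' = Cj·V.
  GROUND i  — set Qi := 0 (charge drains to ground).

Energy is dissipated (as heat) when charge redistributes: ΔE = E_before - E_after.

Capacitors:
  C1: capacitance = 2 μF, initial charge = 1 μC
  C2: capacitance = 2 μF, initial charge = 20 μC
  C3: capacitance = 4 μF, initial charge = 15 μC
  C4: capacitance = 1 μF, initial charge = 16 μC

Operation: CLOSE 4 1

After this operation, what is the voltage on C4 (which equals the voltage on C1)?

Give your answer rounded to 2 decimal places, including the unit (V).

Initial: C1(2μF, Q=1μC, V=0.50V), C2(2μF, Q=20μC, V=10.00V), C3(4μF, Q=15μC, V=3.75V), C4(1μF, Q=16μC, V=16.00V)
Op 1: CLOSE 4-1: Q_total=17.00, C_total=3.00, V=5.67; Q4=5.67, Q1=11.33; dissipated=80.083

Answer: 5.67 V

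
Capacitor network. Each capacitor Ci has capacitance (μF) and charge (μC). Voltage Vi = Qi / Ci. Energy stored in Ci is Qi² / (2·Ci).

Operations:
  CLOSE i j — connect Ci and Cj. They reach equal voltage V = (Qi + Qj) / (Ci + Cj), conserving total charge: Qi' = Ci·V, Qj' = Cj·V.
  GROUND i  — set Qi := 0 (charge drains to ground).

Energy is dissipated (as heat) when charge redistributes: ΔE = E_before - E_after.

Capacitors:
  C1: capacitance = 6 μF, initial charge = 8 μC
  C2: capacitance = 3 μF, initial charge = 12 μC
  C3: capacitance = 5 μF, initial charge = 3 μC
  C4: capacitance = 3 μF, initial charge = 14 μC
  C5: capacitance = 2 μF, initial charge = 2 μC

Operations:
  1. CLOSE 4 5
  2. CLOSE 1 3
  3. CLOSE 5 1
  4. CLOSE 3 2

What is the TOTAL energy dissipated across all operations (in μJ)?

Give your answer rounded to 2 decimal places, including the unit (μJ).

Answer: 20.87 μJ

Derivation:
Initial: C1(6μF, Q=8μC, V=1.33V), C2(3μF, Q=12μC, V=4.00V), C3(5μF, Q=3μC, V=0.60V), C4(3μF, Q=14μC, V=4.67V), C5(2μF, Q=2μC, V=1.00V)
Op 1: CLOSE 4-5: Q_total=16.00, C_total=5.00, V=3.20; Q4=9.60, Q5=6.40; dissipated=8.067
Op 2: CLOSE 1-3: Q_total=11.00, C_total=11.00, V=1.00; Q1=6.00, Q3=5.00; dissipated=0.733
Op 3: CLOSE 5-1: Q_total=12.40, C_total=8.00, V=1.55; Q5=3.10, Q1=9.30; dissipated=3.630
Op 4: CLOSE 3-2: Q_total=17.00, C_total=8.00, V=2.12; Q3=10.62, Q2=6.38; dissipated=8.438
Total dissipated: 20.867 μJ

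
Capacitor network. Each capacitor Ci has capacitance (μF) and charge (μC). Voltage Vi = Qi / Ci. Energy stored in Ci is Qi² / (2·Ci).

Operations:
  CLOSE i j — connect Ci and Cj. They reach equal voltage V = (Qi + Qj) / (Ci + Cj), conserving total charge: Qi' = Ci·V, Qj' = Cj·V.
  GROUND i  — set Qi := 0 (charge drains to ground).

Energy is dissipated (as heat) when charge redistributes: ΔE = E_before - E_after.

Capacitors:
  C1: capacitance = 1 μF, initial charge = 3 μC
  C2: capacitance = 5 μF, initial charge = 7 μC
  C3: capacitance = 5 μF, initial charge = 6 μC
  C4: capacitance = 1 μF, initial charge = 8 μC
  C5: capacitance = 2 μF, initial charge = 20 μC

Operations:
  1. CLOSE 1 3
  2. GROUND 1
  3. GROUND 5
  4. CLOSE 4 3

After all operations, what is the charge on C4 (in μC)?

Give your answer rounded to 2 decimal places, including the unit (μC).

Answer: 2.58 μC

Derivation:
Initial: C1(1μF, Q=3μC, V=3.00V), C2(5μF, Q=7μC, V=1.40V), C3(5μF, Q=6μC, V=1.20V), C4(1μF, Q=8μC, V=8.00V), C5(2μF, Q=20μC, V=10.00V)
Op 1: CLOSE 1-3: Q_total=9.00, C_total=6.00, V=1.50; Q1=1.50, Q3=7.50; dissipated=1.350
Op 2: GROUND 1: Q1=0; energy lost=1.125
Op 3: GROUND 5: Q5=0; energy lost=100.000
Op 4: CLOSE 4-3: Q_total=15.50, C_total=6.00, V=2.58; Q4=2.58, Q3=12.92; dissipated=17.604
Final charges: Q1=0.00, Q2=7.00, Q3=12.92, Q4=2.58, Q5=0.00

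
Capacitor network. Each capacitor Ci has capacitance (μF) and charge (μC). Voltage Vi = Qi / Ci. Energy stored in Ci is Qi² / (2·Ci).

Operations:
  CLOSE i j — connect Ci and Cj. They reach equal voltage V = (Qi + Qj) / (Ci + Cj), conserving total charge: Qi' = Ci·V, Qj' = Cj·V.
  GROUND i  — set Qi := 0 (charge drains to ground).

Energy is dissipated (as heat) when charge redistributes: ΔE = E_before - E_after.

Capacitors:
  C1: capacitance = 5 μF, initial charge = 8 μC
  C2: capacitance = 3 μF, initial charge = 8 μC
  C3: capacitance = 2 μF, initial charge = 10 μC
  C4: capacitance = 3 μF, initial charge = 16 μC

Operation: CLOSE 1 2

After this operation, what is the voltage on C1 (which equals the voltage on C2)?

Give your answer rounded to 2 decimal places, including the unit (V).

Answer: 2.00 V

Derivation:
Initial: C1(5μF, Q=8μC, V=1.60V), C2(3μF, Q=8μC, V=2.67V), C3(2μF, Q=10μC, V=5.00V), C4(3μF, Q=16μC, V=5.33V)
Op 1: CLOSE 1-2: Q_total=16.00, C_total=8.00, V=2.00; Q1=10.00, Q2=6.00; dissipated=1.067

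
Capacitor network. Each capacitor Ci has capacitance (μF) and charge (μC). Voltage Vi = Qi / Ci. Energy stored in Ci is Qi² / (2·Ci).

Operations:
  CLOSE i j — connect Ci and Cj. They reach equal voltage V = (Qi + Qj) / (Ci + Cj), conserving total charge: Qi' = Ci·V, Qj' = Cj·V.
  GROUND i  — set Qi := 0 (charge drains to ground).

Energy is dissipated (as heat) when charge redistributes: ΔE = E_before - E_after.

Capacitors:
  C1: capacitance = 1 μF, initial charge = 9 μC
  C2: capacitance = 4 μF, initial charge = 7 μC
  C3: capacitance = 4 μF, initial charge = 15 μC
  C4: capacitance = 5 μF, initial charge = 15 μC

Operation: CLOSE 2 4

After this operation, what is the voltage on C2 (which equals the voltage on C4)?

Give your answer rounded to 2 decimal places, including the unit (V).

Answer: 2.44 V

Derivation:
Initial: C1(1μF, Q=9μC, V=9.00V), C2(4μF, Q=7μC, V=1.75V), C3(4μF, Q=15μC, V=3.75V), C4(5μF, Q=15μC, V=3.00V)
Op 1: CLOSE 2-4: Q_total=22.00, C_total=9.00, V=2.44; Q2=9.78, Q4=12.22; dissipated=1.736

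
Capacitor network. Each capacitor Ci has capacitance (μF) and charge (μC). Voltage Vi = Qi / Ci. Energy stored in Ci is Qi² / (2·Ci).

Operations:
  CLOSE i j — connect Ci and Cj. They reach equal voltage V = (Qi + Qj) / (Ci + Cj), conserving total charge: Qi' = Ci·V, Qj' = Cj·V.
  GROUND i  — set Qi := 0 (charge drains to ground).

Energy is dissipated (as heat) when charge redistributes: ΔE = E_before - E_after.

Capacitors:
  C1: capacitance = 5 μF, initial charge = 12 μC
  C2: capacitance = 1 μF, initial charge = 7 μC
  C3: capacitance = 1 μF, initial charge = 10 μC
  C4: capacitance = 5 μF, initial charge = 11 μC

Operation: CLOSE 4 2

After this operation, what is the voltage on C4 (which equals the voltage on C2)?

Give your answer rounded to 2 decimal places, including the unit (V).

Answer: 3.00 V

Derivation:
Initial: C1(5μF, Q=12μC, V=2.40V), C2(1μF, Q=7μC, V=7.00V), C3(1μF, Q=10μC, V=10.00V), C4(5μF, Q=11μC, V=2.20V)
Op 1: CLOSE 4-2: Q_total=18.00, C_total=6.00, V=3.00; Q4=15.00, Q2=3.00; dissipated=9.600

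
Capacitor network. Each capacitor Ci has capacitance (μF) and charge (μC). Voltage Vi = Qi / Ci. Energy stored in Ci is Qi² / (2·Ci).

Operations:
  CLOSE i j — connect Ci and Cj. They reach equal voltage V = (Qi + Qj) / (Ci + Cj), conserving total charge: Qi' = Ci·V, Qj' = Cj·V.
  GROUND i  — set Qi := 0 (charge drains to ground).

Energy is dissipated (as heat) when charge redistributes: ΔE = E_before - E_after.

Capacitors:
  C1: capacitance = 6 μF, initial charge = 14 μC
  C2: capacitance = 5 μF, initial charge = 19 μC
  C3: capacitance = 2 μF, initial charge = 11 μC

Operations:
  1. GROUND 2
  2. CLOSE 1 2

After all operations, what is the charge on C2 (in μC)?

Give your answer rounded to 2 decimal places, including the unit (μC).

Initial: C1(6μF, Q=14μC, V=2.33V), C2(5μF, Q=19μC, V=3.80V), C3(2μF, Q=11μC, V=5.50V)
Op 1: GROUND 2: Q2=0; energy lost=36.100
Op 2: CLOSE 1-2: Q_total=14.00, C_total=11.00, V=1.27; Q1=7.64, Q2=6.36; dissipated=7.424
Final charges: Q1=7.64, Q2=6.36, Q3=11.00

Answer: 6.36 μC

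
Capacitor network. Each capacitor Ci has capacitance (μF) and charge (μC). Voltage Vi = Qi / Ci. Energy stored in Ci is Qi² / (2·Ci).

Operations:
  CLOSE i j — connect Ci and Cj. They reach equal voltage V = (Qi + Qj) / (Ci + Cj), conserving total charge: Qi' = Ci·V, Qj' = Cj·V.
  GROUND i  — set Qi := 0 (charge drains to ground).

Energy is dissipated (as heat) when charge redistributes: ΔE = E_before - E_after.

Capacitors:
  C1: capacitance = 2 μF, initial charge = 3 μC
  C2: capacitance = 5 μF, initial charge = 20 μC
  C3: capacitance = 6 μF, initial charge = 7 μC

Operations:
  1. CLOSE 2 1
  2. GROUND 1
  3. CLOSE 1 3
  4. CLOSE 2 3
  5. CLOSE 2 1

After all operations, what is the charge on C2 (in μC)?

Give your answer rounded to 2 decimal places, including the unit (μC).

Answer: 8.29 μC

Derivation:
Initial: C1(2μF, Q=3μC, V=1.50V), C2(5μF, Q=20μC, V=4.00V), C3(6μF, Q=7μC, V=1.17V)
Op 1: CLOSE 2-1: Q_total=23.00, C_total=7.00, V=3.29; Q2=16.43, Q1=6.57; dissipated=4.464
Op 2: GROUND 1: Q1=0; energy lost=10.796
Op 3: CLOSE 1-3: Q_total=7.00, C_total=8.00, V=0.88; Q1=1.75, Q3=5.25; dissipated=1.021
Op 4: CLOSE 2-3: Q_total=21.68, C_total=11.00, V=1.97; Q2=9.85, Q3=11.82; dissipated=7.925
Op 5: CLOSE 2-1: Q_total=11.60, C_total=7.00, V=1.66; Q2=8.29, Q1=3.32; dissipated=0.858
Final charges: Q1=3.32, Q2=8.29, Q3=11.82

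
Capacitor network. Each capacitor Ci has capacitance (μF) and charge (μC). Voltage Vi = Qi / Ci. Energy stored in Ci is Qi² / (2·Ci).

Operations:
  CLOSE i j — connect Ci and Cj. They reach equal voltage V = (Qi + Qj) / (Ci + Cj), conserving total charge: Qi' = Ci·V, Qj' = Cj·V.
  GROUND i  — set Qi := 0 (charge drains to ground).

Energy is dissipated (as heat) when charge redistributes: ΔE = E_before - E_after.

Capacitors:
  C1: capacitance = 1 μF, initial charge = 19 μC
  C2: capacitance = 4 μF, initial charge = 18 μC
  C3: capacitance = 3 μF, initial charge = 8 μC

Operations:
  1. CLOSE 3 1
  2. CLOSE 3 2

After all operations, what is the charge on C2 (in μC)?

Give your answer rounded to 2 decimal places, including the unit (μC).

Initial: C1(1μF, Q=19μC, V=19.00V), C2(4μF, Q=18μC, V=4.50V), C3(3μF, Q=8μC, V=2.67V)
Op 1: CLOSE 3-1: Q_total=27.00, C_total=4.00, V=6.75; Q3=20.25, Q1=6.75; dissipated=100.042
Op 2: CLOSE 3-2: Q_total=38.25, C_total=7.00, V=5.46; Q3=16.39, Q2=21.86; dissipated=4.339
Final charges: Q1=6.75, Q2=21.86, Q3=16.39

Answer: 21.86 μC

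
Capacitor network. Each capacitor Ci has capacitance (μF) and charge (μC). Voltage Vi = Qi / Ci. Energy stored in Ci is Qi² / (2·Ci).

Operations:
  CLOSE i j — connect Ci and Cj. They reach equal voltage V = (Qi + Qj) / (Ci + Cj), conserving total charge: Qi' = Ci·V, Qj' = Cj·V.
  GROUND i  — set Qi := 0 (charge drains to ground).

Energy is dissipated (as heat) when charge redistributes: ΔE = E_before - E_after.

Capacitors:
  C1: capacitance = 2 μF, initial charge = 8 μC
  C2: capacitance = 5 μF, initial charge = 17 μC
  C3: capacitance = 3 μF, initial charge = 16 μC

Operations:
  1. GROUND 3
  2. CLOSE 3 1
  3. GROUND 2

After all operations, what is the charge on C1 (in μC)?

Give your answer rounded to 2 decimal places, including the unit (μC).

Answer: 3.20 μC

Derivation:
Initial: C1(2μF, Q=8μC, V=4.00V), C2(5μF, Q=17μC, V=3.40V), C3(3μF, Q=16μC, V=5.33V)
Op 1: GROUND 3: Q3=0; energy lost=42.667
Op 2: CLOSE 3-1: Q_total=8.00, C_total=5.00, V=1.60; Q3=4.80, Q1=3.20; dissipated=9.600
Op 3: GROUND 2: Q2=0; energy lost=28.900
Final charges: Q1=3.20, Q2=0.00, Q3=4.80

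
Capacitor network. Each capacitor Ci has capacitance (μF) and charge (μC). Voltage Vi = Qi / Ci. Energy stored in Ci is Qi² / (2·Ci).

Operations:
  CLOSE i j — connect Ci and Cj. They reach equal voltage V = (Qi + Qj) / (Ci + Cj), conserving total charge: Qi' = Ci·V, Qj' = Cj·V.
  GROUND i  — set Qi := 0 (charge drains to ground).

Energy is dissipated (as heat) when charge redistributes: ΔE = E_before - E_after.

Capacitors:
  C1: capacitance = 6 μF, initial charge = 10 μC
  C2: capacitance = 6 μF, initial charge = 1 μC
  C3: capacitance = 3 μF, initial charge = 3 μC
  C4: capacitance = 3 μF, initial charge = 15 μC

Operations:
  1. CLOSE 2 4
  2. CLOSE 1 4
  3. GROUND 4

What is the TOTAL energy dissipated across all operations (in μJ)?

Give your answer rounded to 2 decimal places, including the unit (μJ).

Answer: 27.73 μJ

Derivation:
Initial: C1(6μF, Q=10μC, V=1.67V), C2(6μF, Q=1μC, V=0.17V), C3(3μF, Q=3μC, V=1.00V), C4(3μF, Q=15μC, V=5.00V)
Op 1: CLOSE 2-4: Q_total=16.00, C_total=9.00, V=1.78; Q2=10.67, Q4=5.33; dissipated=23.361
Op 2: CLOSE 1-4: Q_total=15.33, C_total=9.00, V=1.70; Q1=10.22, Q4=5.11; dissipated=0.012
Op 3: GROUND 4: Q4=0; energy lost=4.354
Total dissipated: 27.727 μJ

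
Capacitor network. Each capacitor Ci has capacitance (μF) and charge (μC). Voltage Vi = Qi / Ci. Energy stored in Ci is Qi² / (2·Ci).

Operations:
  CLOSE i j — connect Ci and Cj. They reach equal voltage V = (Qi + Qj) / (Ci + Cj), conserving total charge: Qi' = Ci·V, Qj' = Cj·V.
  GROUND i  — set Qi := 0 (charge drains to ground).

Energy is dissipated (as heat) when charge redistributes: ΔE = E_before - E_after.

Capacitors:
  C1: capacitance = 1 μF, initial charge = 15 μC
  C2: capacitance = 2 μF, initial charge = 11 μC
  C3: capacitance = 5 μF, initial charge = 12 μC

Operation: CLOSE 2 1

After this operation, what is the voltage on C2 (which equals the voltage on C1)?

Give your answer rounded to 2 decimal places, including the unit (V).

Answer: 8.67 V

Derivation:
Initial: C1(1μF, Q=15μC, V=15.00V), C2(2μF, Q=11μC, V=5.50V), C3(5μF, Q=12μC, V=2.40V)
Op 1: CLOSE 2-1: Q_total=26.00, C_total=3.00, V=8.67; Q2=17.33, Q1=8.67; dissipated=30.083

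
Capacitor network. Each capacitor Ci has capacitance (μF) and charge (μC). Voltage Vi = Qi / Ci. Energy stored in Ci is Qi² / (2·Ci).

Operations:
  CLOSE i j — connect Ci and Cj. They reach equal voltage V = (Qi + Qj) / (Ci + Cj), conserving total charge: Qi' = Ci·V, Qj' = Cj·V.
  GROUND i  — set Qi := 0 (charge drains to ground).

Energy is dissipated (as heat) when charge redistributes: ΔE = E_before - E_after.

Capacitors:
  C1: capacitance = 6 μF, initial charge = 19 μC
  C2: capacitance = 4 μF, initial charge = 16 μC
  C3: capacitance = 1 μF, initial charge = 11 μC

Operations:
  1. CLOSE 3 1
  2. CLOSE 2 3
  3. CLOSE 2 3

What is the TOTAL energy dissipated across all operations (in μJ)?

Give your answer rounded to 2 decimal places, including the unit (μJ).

Answer: 26.33 μJ

Derivation:
Initial: C1(6μF, Q=19μC, V=3.17V), C2(4μF, Q=16μC, V=4.00V), C3(1μF, Q=11μC, V=11.00V)
Op 1: CLOSE 3-1: Q_total=30.00, C_total=7.00, V=4.29; Q3=4.29, Q1=25.71; dissipated=26.298
Op 2: CLOSE 2-3: Q_total=20.29, C_total=5.00, V=4.06; Q2=16.23, Q3=4.06; dissipated=0.033
Op 3: CLOSE 2-3: Q_total=20.29, C_total=5.00, V=4.06; Q2=16.23, Q3=4.06; dissipated=0.000
Total dissipated: 26.330 μJ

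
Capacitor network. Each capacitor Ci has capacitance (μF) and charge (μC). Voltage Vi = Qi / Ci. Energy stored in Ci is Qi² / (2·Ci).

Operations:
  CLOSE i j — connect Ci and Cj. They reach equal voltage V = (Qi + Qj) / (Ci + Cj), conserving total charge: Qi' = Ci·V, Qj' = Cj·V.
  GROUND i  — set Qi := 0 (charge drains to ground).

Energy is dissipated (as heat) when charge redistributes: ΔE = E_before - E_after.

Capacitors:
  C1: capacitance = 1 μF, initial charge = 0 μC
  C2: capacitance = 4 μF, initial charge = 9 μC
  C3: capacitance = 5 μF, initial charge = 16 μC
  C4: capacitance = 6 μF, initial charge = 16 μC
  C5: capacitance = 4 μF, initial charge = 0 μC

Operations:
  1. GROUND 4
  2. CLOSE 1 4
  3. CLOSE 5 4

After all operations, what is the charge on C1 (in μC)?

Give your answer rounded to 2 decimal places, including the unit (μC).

Initial: C1(1μF, Q=0μC, V=0.00V), C2(4μF, Q=9μC, V=2.25V), C3(5μF, Q=16μC, V=3.20V), C4(6μF, Q=16μC, V=2.67V), C5(4μF, Q=0μC, V=0.00V)
Op 1: GROUND 4: Q4=0; energy lost=21.333
Op 2: CLOSE 1-4: Q_total=0.00, C_total=7.00, V=0.00; Q1=0.00, Q4=0.00; dissipated=0.000
Op 3: CLOSE 5-4: Q_total=0.00, C_total=10.00, V=0.00; Q5=0.00, Q4=0.00; dissipated=0.000
Final charges: Q1=0.00, Q2=9.00, Q3=16.00, Q4=0.00, Q5=0.00

Answer: 0.00 μC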